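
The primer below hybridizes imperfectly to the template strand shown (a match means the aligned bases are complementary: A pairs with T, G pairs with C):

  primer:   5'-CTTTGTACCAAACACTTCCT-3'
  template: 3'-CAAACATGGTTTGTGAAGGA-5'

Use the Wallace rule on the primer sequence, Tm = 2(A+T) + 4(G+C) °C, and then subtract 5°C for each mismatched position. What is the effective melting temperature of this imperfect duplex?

51°C

Primer base counts: A=5, T=7, G=1, C=7 → A+T=12, G+C=8
Perfect-match Tm = 2(12) + 4(8) = 24 + 32 = 56°C
Mismatches (positions where the bases are not complementary): 1 (at position 1)
Effective Tm = 56 − 1×5 = 56 − 5 = 51°C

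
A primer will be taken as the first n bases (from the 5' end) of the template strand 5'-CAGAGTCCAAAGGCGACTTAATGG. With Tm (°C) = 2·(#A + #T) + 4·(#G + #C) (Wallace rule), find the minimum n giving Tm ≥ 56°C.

n = 18

First 17 bases: CAGAGTCCAAAGGCGAC → Tm = 54°C (< 56°C)
First 18 bases: CAGAGTCCAAAGGCGACT → Tm = 56°C (≥ 56°C)
Each additional base adds 2°C (A/T) or 4°C (G/C), so Tm is non-decreasing in n; n = 18 is the first length to reach 56°C.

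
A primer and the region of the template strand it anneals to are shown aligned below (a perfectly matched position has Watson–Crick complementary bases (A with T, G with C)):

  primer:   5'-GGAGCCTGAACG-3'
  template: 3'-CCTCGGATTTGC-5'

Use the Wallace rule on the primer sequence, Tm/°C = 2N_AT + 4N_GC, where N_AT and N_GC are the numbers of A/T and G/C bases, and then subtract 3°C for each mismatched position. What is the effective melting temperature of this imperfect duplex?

Primer base counts: A=3, T=1, G=5, C=3 → A+T=4, G+C=8
Perfect-match Tm = 2(4) + 4(8) = 8 + 32 = 40°C
Mismatches (positions where the bases are not complementary): 1 (at position 8)
Effective Tm = 40 − 1×3 = 40 − 3 = 37°C

37°C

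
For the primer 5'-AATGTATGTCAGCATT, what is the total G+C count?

T=6, G=3, A=5, C=2
G+C = 3 + 2 = 5

5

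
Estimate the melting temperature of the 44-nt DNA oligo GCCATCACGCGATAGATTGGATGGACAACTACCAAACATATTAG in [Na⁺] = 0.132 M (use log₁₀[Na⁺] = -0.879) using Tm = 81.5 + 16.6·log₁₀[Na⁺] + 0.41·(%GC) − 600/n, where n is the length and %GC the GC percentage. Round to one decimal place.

Length n = 44. Scanning the sequence gives A=16, G=9, T=9, C=10.
G+C = 19, so %GC = 19/44 × 100 = 43.182%
Salt term: 16.6 × (-0.879) = -14.591
GC term: 0.41 × 43.182 = 17.705; length term: −600/44 = −13.636
Tm = 81.5 + (-14.591) + 17.705 − 13.636 = 70.978 → 71.0°C

71.0°C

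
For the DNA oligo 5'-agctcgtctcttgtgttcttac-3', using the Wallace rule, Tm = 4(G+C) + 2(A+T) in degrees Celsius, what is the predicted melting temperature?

T=10, A=2, C=6, G=4
AT pairs contribute 12, GC pairs contribute 10.
Tm = 2(12) + 4(10) = 24 + 40 = 64°C

64°C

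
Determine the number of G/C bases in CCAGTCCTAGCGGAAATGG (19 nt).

11

Scanning the sequence gives G=6, C=5, T=3, A=5.
Total G or C: 6 + 5 = 11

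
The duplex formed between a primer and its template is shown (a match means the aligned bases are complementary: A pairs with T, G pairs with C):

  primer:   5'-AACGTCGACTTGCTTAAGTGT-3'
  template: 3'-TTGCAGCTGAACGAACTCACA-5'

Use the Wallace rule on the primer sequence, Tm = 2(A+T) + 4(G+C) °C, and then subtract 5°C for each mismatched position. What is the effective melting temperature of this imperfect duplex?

Primer base counts: A=5, T=7, G=5, C=4 → A+T=12, G+C=9
Perfect-match Tm = 2(12) + 4(9) = 24 + 36 = 60°C
Mismatches (positions where the bases are not complementary): 1 (at position 16)
Effective Tm = 60 − 1×5 = 60 − 5 = 55°C

55°C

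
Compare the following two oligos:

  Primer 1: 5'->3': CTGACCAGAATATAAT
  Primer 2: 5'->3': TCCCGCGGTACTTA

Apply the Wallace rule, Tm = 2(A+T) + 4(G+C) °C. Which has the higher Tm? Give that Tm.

Primer 2, 44°C

Primer 1: A+T=11, G+C=5 → Tm = 2(11)+4(5) = 42°C
Primer 2: A+T=6, G+C=8 → Tm = 2(6)+4(8) = 44°C
42°C vs 44°C → primer 2 is higher.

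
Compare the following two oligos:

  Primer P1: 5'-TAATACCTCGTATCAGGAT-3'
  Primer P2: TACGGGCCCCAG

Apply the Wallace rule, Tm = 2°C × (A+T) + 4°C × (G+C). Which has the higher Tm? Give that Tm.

Primer P1: A+T=12, G+C=7 → Tm = 2(12)+4(7) = 52°C
Primer P2: A+T=3, G+C=9 → Tm = 2(3)+4(9) = 42°C
52°C vs 42°C → primer P1 is higher.

Primer P1, 52°C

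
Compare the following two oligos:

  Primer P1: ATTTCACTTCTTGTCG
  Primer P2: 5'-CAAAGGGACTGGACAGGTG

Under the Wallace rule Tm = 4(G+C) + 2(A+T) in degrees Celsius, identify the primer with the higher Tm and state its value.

Primer P1: A+T=10, G+C=6 → Tm = 2(10)+4(6) = 44°C
Primer P2: A+T=8, G+C=11 → Tm = 2(8)+4(11) = 60°C
44°C vs 60°C → primer P2 is higher.

Primer P2, 60°C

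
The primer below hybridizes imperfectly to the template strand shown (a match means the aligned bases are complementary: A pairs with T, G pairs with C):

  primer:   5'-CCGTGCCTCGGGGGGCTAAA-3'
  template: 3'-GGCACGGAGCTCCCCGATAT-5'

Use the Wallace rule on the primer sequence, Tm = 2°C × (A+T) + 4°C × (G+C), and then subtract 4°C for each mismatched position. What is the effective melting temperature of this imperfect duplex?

60°C

Primer base counts: A=3, T=3, G=8, C=6 → A+T=6, G+C=14
Perfect-match Tm = 2(6) + 4(14) = 12 + 56 = 68°C
Mismatches (positions where the bases are not complementary): 2 (at positions 11, 19)
Effective Tm = 68 − 2×4 = 68 − 8 = 60°C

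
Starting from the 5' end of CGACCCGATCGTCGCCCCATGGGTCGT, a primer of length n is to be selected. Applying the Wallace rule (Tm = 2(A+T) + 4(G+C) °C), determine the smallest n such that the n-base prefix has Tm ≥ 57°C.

First 16 bases: CGACCCGATCGTCGCC → Tm = 56°C (< 57°C)
First 17 bases: CGACCCGATCGTCGCCC → Tm = 60°C (≥ 57°C)
Each additional base adds 2°C (A/T) or 4°C (G/C), so Tm is non-decreasing in n; n = 17 is the first length to reach 57°C.

n = 17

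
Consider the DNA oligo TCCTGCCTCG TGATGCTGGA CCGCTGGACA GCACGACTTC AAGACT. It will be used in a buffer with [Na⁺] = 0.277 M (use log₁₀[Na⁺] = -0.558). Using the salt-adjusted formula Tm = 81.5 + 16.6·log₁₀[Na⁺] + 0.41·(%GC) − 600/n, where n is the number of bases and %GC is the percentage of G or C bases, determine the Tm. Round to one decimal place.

83.3°C

Length n = 46. Scanning the sequence gives C=15, A=9, G=12, T=10.
G+C = 27, so %GC = 27/46 × 100 = 58.696%
Salt term: 16.6 × (-0.558) = -9.263
GC term: 0.41 × 58.696 = 24.065; length term: −600/46 = −13.043
Tm = 81.5 + (-9.263) + 24.065 − 13.043 = 83.259 → 83.3°C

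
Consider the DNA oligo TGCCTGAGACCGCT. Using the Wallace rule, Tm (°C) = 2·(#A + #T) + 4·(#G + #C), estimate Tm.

Scanning the sequence gives C=5, G=4, T=3, A=2.
A+T = 5, G+C = 9
Tm = 4·9 + 2·5 = 36 + 10 = 46°C

46°C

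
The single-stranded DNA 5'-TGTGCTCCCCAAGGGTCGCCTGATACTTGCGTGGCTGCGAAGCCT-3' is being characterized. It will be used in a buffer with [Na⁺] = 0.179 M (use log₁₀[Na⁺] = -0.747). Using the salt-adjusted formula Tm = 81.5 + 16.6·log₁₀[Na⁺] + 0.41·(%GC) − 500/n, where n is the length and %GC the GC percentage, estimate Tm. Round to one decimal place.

83.5°C

Length n = 45. C=14, G=14, A=6, T=11
G+C = 28, so %GC = 28/45 × 100 = 62.222%
Salt term: 16.6 × (-0.747) = -12.4
GC term: 0.41 × 62.222 = 25.511; length term: −500/45 = −11.111
Tm = 81.5 + (-12.4) + 25.511 − 11.111 = 83.5 → 83.5°C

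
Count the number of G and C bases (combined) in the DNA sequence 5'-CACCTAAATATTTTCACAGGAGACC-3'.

Base counts: C=7, A=9, G=3, T=6
G+C = 3 + 7 = 10

10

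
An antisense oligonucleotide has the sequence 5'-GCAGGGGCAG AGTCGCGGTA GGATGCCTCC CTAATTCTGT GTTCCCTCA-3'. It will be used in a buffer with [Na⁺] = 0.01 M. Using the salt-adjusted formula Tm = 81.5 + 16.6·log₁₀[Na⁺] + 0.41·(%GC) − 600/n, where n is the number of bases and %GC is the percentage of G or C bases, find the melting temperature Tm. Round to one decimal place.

60.3°C

Length n = 49. Scanning the sequence gives T=12, C=14, G=15, A=8.
G+C = 29, so %GC = 29/49 × 100 = 59.184%
Salt term: 16.6 × (-2) = -33.2
GC term: 0.41 × 59.184 = 24.265; length term: −600/49 = −12.245
Tm = 81.5 + (-33.2) + 24.265 − 12.245 = 60.32 → 60.3°C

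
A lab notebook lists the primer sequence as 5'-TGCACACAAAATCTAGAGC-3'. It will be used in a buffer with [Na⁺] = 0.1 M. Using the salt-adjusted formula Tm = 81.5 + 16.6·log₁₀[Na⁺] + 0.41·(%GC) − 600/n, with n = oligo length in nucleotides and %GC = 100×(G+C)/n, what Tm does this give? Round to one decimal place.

Length n = 19. G=3, C=5, A=8, T=3
G+C = 8, so %GC = 8/19 × 100 = 42.105%
Salt term: 16.6 × (-1) = -16.6
GC term: 0.41 × 42.105 = 17.263; length term: −600/19 = −31.579
Tm = 81.5 + (-16.6) + 17.263 − 31.579 = 50.584 → 50.6°C

50.6°C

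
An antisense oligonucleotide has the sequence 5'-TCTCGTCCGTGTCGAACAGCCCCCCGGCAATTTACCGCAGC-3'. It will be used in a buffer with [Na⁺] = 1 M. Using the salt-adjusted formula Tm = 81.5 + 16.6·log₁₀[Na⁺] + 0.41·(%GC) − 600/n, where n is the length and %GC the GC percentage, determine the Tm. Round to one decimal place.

92.9°C

Length n = 41. Counting bases: A=7, T=8, G=9, C=17
G+C = 26, so %GC = 26/41 × 100 = 63.415%
Salt term: 16.6 × (0) = 0
GC term: 0.41 × 63.415 = 26; length term: −600/41 = −14.634
Tm = 81.5 + (0) + 26 − 14.634 = 92.866 → 92.9°C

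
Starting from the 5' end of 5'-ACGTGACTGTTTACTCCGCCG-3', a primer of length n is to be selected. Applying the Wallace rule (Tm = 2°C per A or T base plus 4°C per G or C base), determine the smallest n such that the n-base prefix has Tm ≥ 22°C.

n = 7

First 6 bases: ACGTGA → Tm = 18°C (< 22°C)
First 7 bases: ACGTGAC → Tm = 22°C (≥ 22°C)
Each additional base adds 2°C (A/T) or 4°C (G/C), so Tm is non-decreasing in n; n = 7 is the first length to reach 22°C.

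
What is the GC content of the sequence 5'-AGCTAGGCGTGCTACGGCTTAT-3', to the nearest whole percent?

55%

Counting bases: T=6, A=4, C=5, G=7
G+C = 7 + 5 = 12 out of 22 bases
%GC = 12/22 × 100 = 54.55% ≈ 55%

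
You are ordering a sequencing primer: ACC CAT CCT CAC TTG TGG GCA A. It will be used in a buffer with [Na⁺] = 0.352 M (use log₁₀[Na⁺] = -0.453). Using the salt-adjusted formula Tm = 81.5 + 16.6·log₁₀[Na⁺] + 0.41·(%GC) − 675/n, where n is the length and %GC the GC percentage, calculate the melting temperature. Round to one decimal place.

65.7°C

Length n = 22. C=8, A=5, T=5, G=4
G+C = 12, so %GC = 12/22 × 100 = 54.545%
Salt term: 16.6 × (-0.453) = -7.52
GC term: 0.41 × 54.545 = 22.363; length term: −675/22 = −30.682
Tm = 81.5 + (-7.52) + 22.363 − 30.682 = 65.661 → 65.7°C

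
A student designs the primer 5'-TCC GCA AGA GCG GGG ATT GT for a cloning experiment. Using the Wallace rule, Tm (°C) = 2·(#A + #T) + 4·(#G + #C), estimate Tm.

64°C

A=4, T=4, G=8, C=4
AT pairs contribute 8, GC pairs contribute 12.
Tm = 2×8 + 4×12 = 64°C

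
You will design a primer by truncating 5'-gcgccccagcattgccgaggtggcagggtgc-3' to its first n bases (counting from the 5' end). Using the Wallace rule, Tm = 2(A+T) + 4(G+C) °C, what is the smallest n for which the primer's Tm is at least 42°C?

n = 12

First 11 bases: GCGCCCCAGCA → Tm = 40°C (< 42°C)
First 12 bases: GCGCCCCAGCAT → Tm = 42°C (≥ 42°C)
Each additional base adds 2°C (A/T) or 4°C (G/C), so Tm is non-decreasing in n; n = 12 is the first length to reach 42°C.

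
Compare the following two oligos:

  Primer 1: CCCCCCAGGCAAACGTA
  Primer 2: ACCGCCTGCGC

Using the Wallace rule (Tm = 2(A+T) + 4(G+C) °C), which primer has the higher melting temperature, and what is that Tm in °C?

Primer 1, 56°C

Primer 1: A+T=6, G+C=11 → Tm = 2(6)+4(11) = 56°C
Primer 2: A+T=2, G+C=9 → Tm = 2(2)+4(9) = 40°C
56°C vs 40°C → primer 1 is higher.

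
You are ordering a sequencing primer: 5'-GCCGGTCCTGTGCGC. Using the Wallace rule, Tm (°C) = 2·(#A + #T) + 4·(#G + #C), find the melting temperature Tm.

54°C

T=3, A=0, G=6, C=6
AT pairs contribute 3, GC pairs contribute 12.
Tm = 2(3) + 4(12) = 6 + 48 = 54°C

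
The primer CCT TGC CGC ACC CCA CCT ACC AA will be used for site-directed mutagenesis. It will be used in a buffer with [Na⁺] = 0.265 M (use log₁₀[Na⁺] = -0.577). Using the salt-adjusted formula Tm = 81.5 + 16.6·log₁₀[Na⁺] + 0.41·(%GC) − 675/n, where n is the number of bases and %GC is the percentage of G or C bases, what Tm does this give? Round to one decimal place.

Length n = 23. Base counts: T=3, G=2, A=5, C=13
G+C = 15, so %GC = 15/23 × 100 = 65.217%
Salt term: 16.6 × (-0.577) = -9.578
GC term: 0.41 × 65.217 = 26.739; length term: −675/23 = −29.348
Tm = 81.5 + (-9.578) + 26.739 − 29.348 = 69.313 → 69.3°C

69.3°C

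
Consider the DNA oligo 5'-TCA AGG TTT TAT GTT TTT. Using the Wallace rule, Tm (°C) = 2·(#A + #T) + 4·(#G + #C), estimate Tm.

44°C

G=3, C=1, A=3, T=11
AT pairs contribute 14, GC pairs contribute 4.
Tm = 2(14) + 4(4) = 28 + 16 = 44°C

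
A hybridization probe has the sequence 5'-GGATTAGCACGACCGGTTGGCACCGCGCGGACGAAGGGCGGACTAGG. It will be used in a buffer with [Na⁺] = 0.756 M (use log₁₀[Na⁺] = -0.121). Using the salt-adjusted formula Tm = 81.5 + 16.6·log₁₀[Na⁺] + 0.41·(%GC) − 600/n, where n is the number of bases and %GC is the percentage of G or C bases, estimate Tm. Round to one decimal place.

94.6°C

Length n = 47. Base counts: T=5, G=20, C=12, A=10
G+C = 32, so %GC = 32/47 × 100 = 68.085%
Salt term: 16.6 × (-0.121) = -2.009
GC term: 0.41 × 68.085 = 27.915; length term: −600/47 = −12.766
Tm = 81.5 + (-2.009) + 27.915 − 12.766 = 94.64 → 94.6°C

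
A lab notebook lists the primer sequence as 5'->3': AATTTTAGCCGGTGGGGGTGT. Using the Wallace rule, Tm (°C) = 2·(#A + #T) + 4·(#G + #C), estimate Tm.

64°C

Counting bases: G=9, A=3, T=7, C=2
AT pairs contribute 10, GC pairs contribute 11.
Tm = 4·11 + 2·10 = 44 + 20 = 64°C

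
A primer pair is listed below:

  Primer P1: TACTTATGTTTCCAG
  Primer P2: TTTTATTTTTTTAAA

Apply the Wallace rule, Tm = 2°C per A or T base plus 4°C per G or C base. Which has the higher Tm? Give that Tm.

Primer P1, 40°C

Primer P1: A+T=10, G+C=5 → Tm = 2(10)+4(5) = 40°C
Primer P2: A+T=15, G+C=0 → Tm = 2(15)+4(0) = 30°C
40°C vs 30°C → primer P1 is higher.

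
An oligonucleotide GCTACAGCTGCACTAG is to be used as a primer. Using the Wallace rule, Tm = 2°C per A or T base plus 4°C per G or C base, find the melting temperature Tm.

Counting bases: A=4, C=5, G=4, T=3
So N_AT = 7 and N_GC = 9.
Tm = 4·9 + 2·7 = 36 + 14 = 50°C

50°C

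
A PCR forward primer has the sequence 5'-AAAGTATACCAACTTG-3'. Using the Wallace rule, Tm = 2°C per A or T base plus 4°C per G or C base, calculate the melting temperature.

42°C

Scanning the sequence gives T=4, G=2, A=7, C=3.
A+T = 11, G+C = 5
Tm = 4·5 + 2·11 = 20 + 22 = 42°C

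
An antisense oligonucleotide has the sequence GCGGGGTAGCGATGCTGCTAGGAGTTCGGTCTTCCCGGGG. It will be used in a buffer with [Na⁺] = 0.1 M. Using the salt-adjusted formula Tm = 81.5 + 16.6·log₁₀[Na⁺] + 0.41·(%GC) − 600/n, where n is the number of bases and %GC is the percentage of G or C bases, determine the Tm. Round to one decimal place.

77.6°C

Length n = 40. Base counts: C=9, T=9, A=4, G=18
G+C = 27, so %GC = 27/40 × 100 = 67.5%
Salt term: 16.6 × (-1) = -16.6
GC term: 0.41 × 67.5 = 27.675; length term: −600/40 = −15
Tm = 81.5 + (-16.6) + 27.675 − 15 = 77.575 → 77.6°C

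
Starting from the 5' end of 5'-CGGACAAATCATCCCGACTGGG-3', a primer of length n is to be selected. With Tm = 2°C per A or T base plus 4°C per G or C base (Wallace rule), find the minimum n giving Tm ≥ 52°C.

First 16 bases: CGGACAAATCATCCCG → Tm = 50°C (< 52°C)
First 17 bases: CGGACAAATCATCCCGA → Tm = 52°C (≥ 52°C)
Since every base adds ≥2°C, Tm only increases with n, so the threshold is first crossed at n = 17.

n = 17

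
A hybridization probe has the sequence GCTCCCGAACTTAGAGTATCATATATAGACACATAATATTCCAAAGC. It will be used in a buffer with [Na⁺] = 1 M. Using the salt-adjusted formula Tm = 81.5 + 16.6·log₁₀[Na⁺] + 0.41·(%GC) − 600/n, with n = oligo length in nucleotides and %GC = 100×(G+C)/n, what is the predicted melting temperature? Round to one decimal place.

83.6°C

Length n = 47. Counting bases: T=12, G=6, A=18, C=11
G+C = 17, so %GC = 17/47 × 100 = 36.17%
Salt term: 16.6 × (0) = 0
GC term: 0.41 × 36.17 = 14.83; length term: −600/47 = −12.766
Tm = 81.5 + (0) + 14.83 − 12.766 = 83.564 → 83.6°C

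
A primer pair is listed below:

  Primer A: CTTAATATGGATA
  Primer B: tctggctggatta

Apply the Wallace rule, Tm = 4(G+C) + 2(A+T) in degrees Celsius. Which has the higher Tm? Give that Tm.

Primer A: A+T=10, G+C=3 → Tm = 2(10)+4(3) = 32°C
Primer B: A+T=7, G+C=6 → Tm = 2(7)+4(6) = 38°C
32°C vs 38°C → primer B is higher.

Primer B, 38°C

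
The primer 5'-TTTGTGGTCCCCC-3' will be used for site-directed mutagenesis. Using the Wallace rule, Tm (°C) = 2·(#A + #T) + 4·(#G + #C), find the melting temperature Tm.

Scanning the sequence gives T=5, C=5, G=3, A=0.
AT pairs contribute 5, GC pairs contribute 8.
Tm = 2×5 + 4×8 = 42°C

42°C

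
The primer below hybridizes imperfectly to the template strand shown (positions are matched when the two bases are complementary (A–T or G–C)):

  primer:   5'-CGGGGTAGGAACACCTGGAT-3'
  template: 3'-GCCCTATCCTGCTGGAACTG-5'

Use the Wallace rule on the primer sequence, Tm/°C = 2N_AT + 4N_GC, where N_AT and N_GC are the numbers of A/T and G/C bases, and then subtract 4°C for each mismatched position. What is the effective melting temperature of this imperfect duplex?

44°C

Primer base counts: A=5, T=3, G=8, C=4 → A+T=8, G+C=12
Perfect-match Tm = 2(8) + 4(12) = 16 + 48 = 64°C
Mismatches (positions where the bases are not complementary): 5 (at positions 5, 11, 12, 17, 20)
Effective Tm = 64 − 5×4 = 64 − 20 = 44°C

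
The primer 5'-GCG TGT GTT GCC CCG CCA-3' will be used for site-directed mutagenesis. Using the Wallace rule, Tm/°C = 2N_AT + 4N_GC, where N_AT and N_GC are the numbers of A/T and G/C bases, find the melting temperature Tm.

Counting bases: G=6, T=4, C=7, A=1
So N_AT = 5 and N_GC = 13.
Tm = 4·13 + 2·5 = 52 + 10 = 62°C

62°C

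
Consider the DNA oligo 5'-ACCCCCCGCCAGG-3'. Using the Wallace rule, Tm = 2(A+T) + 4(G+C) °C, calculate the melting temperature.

Base counts: T=0, A=2, G=3, C=8
AT pairs contribute 2, GC pairs contribute 11.
Tm = 2(2) + 4(11) = 4 + 44 = 48°C

48°C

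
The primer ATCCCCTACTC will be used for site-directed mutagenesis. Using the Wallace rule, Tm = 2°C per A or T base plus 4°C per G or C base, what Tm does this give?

Base counts: C=6, G=0, T=3, A=2
So N_AT = 5 and N_GC = 6.
Tm = 2×5 + 4×6 = 34°C

34°C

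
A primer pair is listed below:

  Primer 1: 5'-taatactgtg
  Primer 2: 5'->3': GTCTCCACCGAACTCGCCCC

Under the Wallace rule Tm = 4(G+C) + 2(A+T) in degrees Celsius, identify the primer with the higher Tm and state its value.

Primer 1: A+T=7, G+C=3 → Tm = 2(7)+4(3) = 26°C
Primer 2: A+T=6, G+C=14 → Tm = 2(6)+4(14) = 68°C
26°C vs 68°C → primer 2 is higher.

Primer 2, 68°C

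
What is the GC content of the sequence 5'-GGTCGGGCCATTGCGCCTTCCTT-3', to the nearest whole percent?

65%

Base counts: C=8, T=7, A=1, G=7
G+C = 7 + 8 = 15 out of 23 bases
%GC = 15/23 × 100 = 65.22% ≈ 65%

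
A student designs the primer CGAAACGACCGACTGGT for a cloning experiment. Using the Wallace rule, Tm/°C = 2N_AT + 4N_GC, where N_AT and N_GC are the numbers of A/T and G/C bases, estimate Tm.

54°C

Counting bases: G=5, A=5, T=2, C=5
A+T = 7, G+C = 10
Tm = 4·10 + 2·7 = 40 + 14 = 54°C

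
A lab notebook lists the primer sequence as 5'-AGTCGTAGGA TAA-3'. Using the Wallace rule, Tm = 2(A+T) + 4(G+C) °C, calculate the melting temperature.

Base counts: G=4, A=5, C=1, T=3
A+T = 8, G+C = 5
Tm = 2×8 + 4×5 = 36°C

36°C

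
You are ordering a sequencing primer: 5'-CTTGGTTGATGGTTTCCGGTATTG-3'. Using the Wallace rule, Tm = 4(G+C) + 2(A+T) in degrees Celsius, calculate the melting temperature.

A=2, C=3, G=8, T=11
A+T = 13, G+C = 11
Tm = 2×13 + 4×11 = 70°C

70°C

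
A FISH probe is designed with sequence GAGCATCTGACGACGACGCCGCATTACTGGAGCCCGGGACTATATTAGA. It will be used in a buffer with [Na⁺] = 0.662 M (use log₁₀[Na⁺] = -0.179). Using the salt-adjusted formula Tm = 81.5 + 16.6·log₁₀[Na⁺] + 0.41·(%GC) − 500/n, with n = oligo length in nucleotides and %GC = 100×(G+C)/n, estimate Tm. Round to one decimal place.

90.9°C

Length n = 49. Counting bases: G=14, A=13, T=9, C=13
G+C = 27, so %GC = 27/49 × 100 = 55.102%
Salt term: 16.6 × (-0.179) = -2.971
GC term: 0.41 × 55.102 = 22.592; length term: −500/49 = −10.204
Tm = 81.5 + (-2.971) + 22.592 − 10.204 = 90.917 → 90.9°C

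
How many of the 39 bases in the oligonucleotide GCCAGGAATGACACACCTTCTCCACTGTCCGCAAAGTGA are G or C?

21

Base counts: C=13, G=8, A=11, T=7
Total G or C: 8 + 13 = 21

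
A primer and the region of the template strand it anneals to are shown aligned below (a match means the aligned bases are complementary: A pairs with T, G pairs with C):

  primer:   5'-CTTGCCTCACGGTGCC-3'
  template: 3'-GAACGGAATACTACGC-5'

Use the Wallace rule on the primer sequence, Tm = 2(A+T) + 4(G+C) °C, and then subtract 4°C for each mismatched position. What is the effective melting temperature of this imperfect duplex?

38°C

Primer base counts: A=1, T=4, G=4, C=7 → A+T=5, G+C=11
Perfect-match Tm = 2(5) + 4(11) = 10 + 44 = 54°C
Mismatches (positions where the bases are not complementary): 4 (at positions 8, 10, 12, 16)
Effective Tm = 54 − 4×4 = 54 − 16 = 38°C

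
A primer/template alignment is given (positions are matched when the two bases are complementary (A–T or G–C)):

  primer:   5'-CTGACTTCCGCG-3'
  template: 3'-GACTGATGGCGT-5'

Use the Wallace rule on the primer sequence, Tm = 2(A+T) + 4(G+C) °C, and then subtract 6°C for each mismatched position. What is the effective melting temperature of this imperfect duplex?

Primer base counts: A=1, T=3, G=3, C=5 → A+T=4, G+C=8
Perfect-match Tm = 2(4) + 4(8) = 8 + 32 = 40°C
Mismatches (positions where the bases are not complementary): 2 (at positions 7, 12)
Effective Tm = 40 − 2×6 = 40 − 12 = 28°C

28°C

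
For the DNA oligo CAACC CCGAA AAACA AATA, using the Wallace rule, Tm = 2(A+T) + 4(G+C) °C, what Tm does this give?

52°C

Base counts: C=6, T=1, G=1, A=11
A+T = 12, G+C = 7
Tm = 4·7 + 2·12 = 28 + 24 = 52°C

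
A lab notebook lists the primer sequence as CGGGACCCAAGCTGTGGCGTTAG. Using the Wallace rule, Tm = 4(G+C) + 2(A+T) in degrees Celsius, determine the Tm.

76°C

Scanning the sequence gives C=6, A=4, T=4, G=9.
So N_AT = 8 and N_GC = 15.
Tm = 2×8 + 4×15 = 76°C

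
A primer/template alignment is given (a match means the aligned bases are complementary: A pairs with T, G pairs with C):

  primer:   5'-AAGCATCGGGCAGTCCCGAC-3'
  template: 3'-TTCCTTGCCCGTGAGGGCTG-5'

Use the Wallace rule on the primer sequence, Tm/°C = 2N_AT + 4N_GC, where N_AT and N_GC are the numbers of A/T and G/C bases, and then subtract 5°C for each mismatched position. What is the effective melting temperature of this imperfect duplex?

51°C

Primer base counts: A=5, T=2, G=6, C=7 → A+T=7, G+C=13
Perfect-match Tm = 2(7) + 4(13) = 14 + 52 = 66°C
Mismatches (positions where the bases are not complementary): 3 (at positions 4, 6, 13)
Effective Tm = 66 − 3×5 = 66 − 15 = 51°C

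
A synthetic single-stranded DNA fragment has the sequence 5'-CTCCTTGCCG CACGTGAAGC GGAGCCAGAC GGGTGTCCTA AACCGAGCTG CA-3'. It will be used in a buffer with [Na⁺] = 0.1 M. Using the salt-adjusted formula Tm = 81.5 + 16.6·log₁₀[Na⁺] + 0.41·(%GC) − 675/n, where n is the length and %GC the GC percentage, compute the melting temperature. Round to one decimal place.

77.9°C

Length n = 52. Scanning the sequence gives T=8, G=16, A=11, C=17.
G+C = 33, so %GC = 33/52 × 100 = 63.462%
Salt term: 16.6 × (-1) = -16.6
GC term: 0.41 × 63.462 = 26.019; length term: −675/52 = −12.981
Tm = 81.5 + (-16.6) + 26.019 − 12.981 = 77.938 → 77.9°C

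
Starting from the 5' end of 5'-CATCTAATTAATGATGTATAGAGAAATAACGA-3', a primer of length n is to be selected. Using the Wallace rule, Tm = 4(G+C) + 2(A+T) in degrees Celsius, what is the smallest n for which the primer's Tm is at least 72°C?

n = 30

First 29 bases: CATCTAATTAATGATGTATAGAGAAATAA → Tm = 70°C (< 72°C)
First 30 bases: CATCTAATTAATGATGTATAGAGAAATAAC → Tm = 74°C (≥ 72°C)
Since every base adds ≥2°C, Tm only increases with n, so the threshold is first crossed at n = 30.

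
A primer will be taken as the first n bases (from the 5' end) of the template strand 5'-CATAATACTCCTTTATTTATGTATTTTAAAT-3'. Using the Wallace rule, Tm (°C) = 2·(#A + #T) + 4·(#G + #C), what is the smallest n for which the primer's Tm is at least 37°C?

First 14 bases: CATAATACTCCTTT → Tm = 36°C (< 37°C)
First 15 bases: CATAATACTCCTTTA → Tm = 38°C (≥ 37°C)
Since every base adds ≥2°C, Tm only increases with n, so the threshold is first crossed at n = 15.

n = 15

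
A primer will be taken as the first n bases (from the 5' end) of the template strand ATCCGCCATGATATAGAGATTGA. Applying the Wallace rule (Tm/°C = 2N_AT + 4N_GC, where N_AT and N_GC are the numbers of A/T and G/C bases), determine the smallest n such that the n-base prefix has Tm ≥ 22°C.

n = 7

First 6 bases: ATCCGC → Tm = 20°C (< 22°C)
First 7 bases: ATCCGCC → Tm = 24°C (≥ 22°C)
Since every base adds ≥2°C, Tm only increases with n, so the threshold is first crossed at n = 7.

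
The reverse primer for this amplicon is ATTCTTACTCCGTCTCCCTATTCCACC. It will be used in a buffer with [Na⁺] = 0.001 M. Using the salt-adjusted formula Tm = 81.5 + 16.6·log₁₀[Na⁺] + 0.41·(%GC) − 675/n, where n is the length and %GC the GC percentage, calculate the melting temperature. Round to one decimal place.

26.4°C

Length n = 27. Base counts: A=4, C=12, T=10, G=1
G+C = 13, so %GC = 13/27 × 100 = 48.148%
Salt term: 16.6 × (-3) = -49.8
GC term: 0.41 × 48.148 = 19.741; length term: −675/27 = −25
Tm = 81.5 + (-49.8) + 19.741 − 25 = 26.441 → 26.4°C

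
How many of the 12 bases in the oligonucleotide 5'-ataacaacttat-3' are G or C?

2

Base counts: A=6, C=2, T=4, G=0
G+C = 0 + 2 = 2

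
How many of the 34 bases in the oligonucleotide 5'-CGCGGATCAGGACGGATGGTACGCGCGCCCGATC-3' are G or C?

Counting bases: G=13, A=6, T=4, C=11
G+C = 13 + 11 = 24

24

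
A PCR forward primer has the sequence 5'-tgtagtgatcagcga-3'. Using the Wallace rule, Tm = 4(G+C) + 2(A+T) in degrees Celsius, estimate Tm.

44°C

Base counts: T=4, G=5, A=4, C=2
AT pairs contribute 8, GC pairs contribute 7.
Tm = 2×8 + 4×7 = 44°C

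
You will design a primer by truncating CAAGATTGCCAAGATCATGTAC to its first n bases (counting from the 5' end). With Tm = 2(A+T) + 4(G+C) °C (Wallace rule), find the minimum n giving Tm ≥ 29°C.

n = 10

First 9 bases: CAAGATTGC → Tm = 26°C (< 29°C)
First 10 bases: CAAGATTGCC → Tm = 30°C (≥ 29°C)
Since every base adds ≥2°C, Tm only increases with n, so the threshold is first crossed at n = 10.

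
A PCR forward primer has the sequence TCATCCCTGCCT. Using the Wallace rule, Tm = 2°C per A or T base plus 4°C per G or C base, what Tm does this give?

38°C

Scanning the sequence gives C=6, G=1, T=4, A=1.
AT pairs contribute 5, GC pairs contribute 7.
Tm = 2×5 + 4×7 = 38°C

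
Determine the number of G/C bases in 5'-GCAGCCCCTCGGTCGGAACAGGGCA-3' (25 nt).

18

Scanning the sequence gives C=9, T=2, A=5, G=9.
G+C = 9 + 9 = 18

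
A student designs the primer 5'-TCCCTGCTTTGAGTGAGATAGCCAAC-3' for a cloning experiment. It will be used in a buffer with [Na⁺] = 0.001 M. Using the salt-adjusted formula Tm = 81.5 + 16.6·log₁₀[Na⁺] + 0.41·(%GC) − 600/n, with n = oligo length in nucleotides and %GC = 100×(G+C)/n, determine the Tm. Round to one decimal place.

Length n = 26. G=6, A=6, T=7, C=7
G+C = 13, so %GC = 13/26 × 100 = 50%
Salt term: 16.6 × (-3) = -49.8
GC term: 0.41 × 50 = 20.5; length term: −600/26 = −23.077
Tm = 81.5 + (-49.8) + 20.5 − 23.077 = 29.123 → 29.1°C

29.1°C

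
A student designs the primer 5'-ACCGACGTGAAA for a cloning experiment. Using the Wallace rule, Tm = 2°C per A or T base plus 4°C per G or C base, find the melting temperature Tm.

Scanning the sequence gives A=5, G=3, T=1, C=3.
A+T = 6, G+C = 6
Tm = 2×6 + 4×6 = 36°C

36°C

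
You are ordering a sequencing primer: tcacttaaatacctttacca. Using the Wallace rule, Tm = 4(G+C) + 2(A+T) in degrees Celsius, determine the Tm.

Counting bases: C=6, G=0, T=7, A=7
A+T = 14, G+C = 6
Tm = 4·6 + 2·14 = 24 + 28 = 52°C

52°C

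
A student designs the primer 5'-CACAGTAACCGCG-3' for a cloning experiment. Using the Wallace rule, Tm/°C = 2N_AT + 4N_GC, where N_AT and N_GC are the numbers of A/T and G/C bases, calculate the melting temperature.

42°C

Counting bases: T=1, G=3, C=5, A=4
AT pairs contribute 5, GC pairs contribute 8.
Tm = 2(5) + 4(8) = 10 + 32 = 42°C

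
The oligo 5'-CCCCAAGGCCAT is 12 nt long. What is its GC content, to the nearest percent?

T=1, G=2, A=3, C=6
G+C = 2 + 6 = 8 out of 12 bases
%GC = 8/12 × 100 = 66.67% ≈ 67%

67%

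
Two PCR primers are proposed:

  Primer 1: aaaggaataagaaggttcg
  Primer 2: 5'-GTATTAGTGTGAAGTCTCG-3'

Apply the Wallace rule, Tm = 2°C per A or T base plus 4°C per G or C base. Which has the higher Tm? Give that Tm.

Primer 2, 54°C

Primer 1: A+T=12, G+C=7 → Tm = 2(12)+4(7) = 52°C
Primer 2: A+T=11, G+C=8 → Tm = 2(11)+4(8) = 54°C
52°C vs 54°C → primer 2 is higher.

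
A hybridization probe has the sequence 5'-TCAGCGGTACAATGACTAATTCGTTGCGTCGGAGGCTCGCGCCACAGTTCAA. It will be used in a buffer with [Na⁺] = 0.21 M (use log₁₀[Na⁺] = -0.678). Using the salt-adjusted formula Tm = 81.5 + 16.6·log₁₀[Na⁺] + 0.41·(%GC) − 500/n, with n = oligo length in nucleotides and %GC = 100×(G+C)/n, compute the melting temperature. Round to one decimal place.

Length n = 52. T=12, C=14, G=14, A=12
G+C = 28, so %GC = 28/52 × 100 = 53.846%
Salt term: 16.6 × (-0.678) = -11.255
GC term: 0.41 × 53.846 = 22.077; length term: −500/52 = −9.615
Tm = 81.5 + (-11.255) + 22.077 − 9.615 = 82.707 → 82.7°C

82.7°C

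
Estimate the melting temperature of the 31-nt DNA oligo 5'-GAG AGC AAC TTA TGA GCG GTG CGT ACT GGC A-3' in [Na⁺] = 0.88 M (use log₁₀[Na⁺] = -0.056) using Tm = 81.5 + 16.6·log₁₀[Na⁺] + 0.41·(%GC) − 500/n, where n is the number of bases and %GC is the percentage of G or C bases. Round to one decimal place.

86.9°C

Length n = 31. T=6, G=11, A=8, C=6
G+C = 17, so %GC = 17/31 × 100 = 54.839%
Salt term: 16.6 × (-0.056) = -0.93
GC term: 0.41 × 54.839 = 22.484; length term: −500/31 = −16.129
Tm = 81.5 + (-0.93) + 22.484 − 16.129 = 86.925 → 86.9°C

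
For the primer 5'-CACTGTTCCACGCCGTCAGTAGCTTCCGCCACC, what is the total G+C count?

Counting bases: A=5, T=7, C=15, G=6
Total G or C: 6 + 15 = 21

21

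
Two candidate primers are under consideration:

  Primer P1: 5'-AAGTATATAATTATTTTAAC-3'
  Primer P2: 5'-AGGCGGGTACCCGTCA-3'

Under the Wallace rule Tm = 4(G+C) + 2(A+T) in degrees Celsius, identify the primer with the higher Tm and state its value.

Primer P2, 54°C

Primer P1: A+T=18, G+C=2 → Tm = 2(18)+4(2) = 44°C
Primer P2: A+T=5, G+C=11 → Tm = 2(5)+4(11) = 54°C
44°C vs 54°C → primer P2 is higher.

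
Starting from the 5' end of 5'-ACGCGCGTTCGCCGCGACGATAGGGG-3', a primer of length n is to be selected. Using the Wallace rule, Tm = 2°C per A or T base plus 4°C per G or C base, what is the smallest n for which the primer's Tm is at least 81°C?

n = 24

First 23 bases: ACGCGCGTTCGCCGCGACGATAG → Tm = 78°C (< 81°C)
First 24 bases: ACGCGCGTTCGCCGCGACGATAGG → Tm = 82°C (≥ 81°C)
Since every base adds ≥2°C, Tm only increases with n, so the threshold is first crossed at n = 24.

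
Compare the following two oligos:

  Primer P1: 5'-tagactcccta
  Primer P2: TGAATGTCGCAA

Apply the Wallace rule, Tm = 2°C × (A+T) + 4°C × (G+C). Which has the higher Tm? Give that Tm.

Primer P1: A+T=6, G+C=5 → Tm = 2(6)+4(5) = 32°C
Primer P2: A+T=7, G+C=5 → Tm = 2(7)+4(5) = 34°C
32°C vs 34°C → primer P2 is higher.

Primer P2, 34°C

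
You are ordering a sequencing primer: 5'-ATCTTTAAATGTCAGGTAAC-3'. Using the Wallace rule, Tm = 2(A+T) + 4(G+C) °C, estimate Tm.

52°C

T=7, C=3, A=7, G=3
AT pairs contribute 14, GC pairs contribute 6.
Tm = 2×14 + 4×6 = 52°C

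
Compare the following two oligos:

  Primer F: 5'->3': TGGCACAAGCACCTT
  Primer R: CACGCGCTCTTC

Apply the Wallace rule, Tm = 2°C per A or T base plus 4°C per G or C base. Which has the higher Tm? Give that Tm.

Primer F: A+T=7, G+C=8 → Tm = 2(7)+4(8) = 46°C
Primer R: A+T=4, G+C=8 → Tm = 2(4)+4(8) = 40°C
46°C vs 40°C → primer F is higher.

Primer F, 46°C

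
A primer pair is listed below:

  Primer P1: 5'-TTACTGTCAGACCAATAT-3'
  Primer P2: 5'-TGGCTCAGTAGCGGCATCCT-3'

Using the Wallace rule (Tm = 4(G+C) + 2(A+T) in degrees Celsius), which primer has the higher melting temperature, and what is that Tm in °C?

Primer P1: A+T=12, G+C=6 → Tm = 2(12)+4(6) = 48°C
Primer P2: A+T=8, G+C=12 → Tm = 2(8)+4(12) = 64°C
48°C vs 64°C → primer P2 is higher.

Primer P2, 64°C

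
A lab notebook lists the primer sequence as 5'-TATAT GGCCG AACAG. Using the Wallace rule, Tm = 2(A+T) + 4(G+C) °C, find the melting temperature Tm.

44°C

Scanning the sequence gives T=3, G=4, A=5, C=3.
AT pairs contribute 8, GC pairs contribute 7.
Tm = 4·7 + 2·8 = 28 + 16 = 44°C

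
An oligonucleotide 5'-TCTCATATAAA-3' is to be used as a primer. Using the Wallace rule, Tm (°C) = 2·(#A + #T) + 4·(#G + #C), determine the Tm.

26°C

Scanning the sequence gives C=2, A=5, G=0, T=4.
A+T = 9, G+C = 2
Tm = 4·2 + 2·9 = 8 + 18 = 26°C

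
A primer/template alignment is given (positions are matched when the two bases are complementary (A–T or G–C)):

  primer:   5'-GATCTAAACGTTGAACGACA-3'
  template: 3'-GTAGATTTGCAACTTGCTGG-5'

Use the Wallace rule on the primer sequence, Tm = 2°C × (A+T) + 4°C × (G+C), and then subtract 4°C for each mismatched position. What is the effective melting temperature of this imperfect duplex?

48°C

Primer base counts: A=8, T=4, G=4, C=4 → A+T=12, G+C=8
Perfect-match Tm = 2(12) + 4(8) = 24 + 32 = 56°C
Mismatches (positions where the bases are not complementary): 2 (at positions 1, 20)
Effective Tm = 56 − 2×4 = 56 − 8 = 48°C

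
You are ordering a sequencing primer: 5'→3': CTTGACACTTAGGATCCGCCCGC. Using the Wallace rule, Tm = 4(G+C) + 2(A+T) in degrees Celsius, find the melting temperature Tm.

74°C

Counting bases: T=5, A=4, G=5, C=9
So N_AT = 9 and N_GC = 14.
Tm = 2×9 + 4×14 = 74°C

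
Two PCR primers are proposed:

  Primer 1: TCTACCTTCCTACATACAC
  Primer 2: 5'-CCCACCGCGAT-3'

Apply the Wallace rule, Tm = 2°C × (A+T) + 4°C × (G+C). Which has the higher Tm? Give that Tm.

Primer 1: A+T=11, G+C=8 → Tm = 2(11)+4(8) = 54°C
Primer 2: A+T=3, G+C=8 → Tm = 2(3)+4(8) = 38°C
54°C vs 38°C → primer 1 is higher.

Primer 1, 54°C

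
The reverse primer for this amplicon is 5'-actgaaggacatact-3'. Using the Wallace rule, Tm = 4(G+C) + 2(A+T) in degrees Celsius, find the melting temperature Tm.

42°C

Scanning the sequence gives T=3, A=6, G=3, C=3.
So N_AT = 9 and N_GC = 6.
Tm = 2(9) + 4(6) = 18 + 24 = 42°C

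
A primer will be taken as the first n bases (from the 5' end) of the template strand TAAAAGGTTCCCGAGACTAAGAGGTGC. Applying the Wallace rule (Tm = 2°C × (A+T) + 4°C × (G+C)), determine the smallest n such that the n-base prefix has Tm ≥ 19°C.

First 7 bases: TAAAAGG → Tm = 18°C (< 19°C)
First 8 bases: TAAAAGGT → Tm = 20°C (≥ 19°C)
Each additional base adds 2°C (A/T) or 4°C (G/C), so Tm is non-decreasing in n; n = 8 is the first length to reach 19°C.

n = 8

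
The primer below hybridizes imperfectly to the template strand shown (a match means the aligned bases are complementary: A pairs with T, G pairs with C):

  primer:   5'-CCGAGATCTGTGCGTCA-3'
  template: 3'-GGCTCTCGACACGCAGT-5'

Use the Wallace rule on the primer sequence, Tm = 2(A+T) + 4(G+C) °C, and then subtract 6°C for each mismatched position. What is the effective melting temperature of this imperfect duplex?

Primer base counts: A=3, T=4, G=5, C=5 → A+T=7, G+C=10
Perfect-match Tm = 2(7) + 4(10) = 14 + 40 = 54°C
Mismatches (positions where the bases are not complementary): 1 (at position 7)
Effective Tm = 54 − 1×6 = 54 − 6 = 48°C

48°C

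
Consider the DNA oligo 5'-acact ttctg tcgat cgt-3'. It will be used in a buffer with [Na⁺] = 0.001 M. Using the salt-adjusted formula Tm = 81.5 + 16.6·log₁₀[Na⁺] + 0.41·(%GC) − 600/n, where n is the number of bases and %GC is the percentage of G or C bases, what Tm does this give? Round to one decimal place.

Length n = 18. C=5, G=3, T=7, A=3
G+C = 8, so %GC = 8/18 × 100 = 44.444%
Salt term: 16.6 × (-3) = -49.8
GC term: 0.41 × 44.444 = 18.222; length term: −600/18 = −33.333
Tm = 81.5 + (-49.8) + 18.222 − 33.333 = 16.589 → 16.6°C

16.6°C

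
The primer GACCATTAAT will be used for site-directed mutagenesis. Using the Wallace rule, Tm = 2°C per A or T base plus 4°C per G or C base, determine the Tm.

26°C

Base counts: T=3, G=1, A=4, C=2
AT pairs contribute 7, GC pairs contribute 3.
Tm = 2×7 + 4×3 = 26°C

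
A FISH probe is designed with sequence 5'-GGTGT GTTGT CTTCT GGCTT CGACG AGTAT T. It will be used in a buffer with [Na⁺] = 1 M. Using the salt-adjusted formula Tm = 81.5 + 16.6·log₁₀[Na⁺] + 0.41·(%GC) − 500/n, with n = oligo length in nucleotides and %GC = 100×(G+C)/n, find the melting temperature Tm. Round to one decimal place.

85.2°C

Length n = 31. Base counts: T=13, G=10, A=3, C=5
G+C = 15, so %GC = 15/31 × 100 = 48.387%
Salt term: 16.6 × (0) = 0
GC term: 0.41 × 48.387 = 19.839; length term: −500/31 = −16.129
Tm = 81.5 + (0) + 19.839 − 16.129 = 85.21 → 85.2°C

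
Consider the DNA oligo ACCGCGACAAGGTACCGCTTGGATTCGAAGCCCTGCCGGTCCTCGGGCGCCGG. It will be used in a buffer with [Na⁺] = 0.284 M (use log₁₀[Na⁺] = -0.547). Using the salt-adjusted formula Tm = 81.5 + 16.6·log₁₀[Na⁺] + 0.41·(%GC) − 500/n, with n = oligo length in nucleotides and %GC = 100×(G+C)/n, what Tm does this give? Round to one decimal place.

Length n = 53. Counting bases: T=8, G=18, C=19, A=8
G+C = 37, so %GC = 37/53 × 100 = 69.811%
Salt term: 16.6 × (-0.547) = -9.08
GC term: 0.41 × 69.811 = 28.623; length term: −500/53 = −9.434
Tm = 81.5 + (-9.08) + 28.623 − 9.434 = 91.609 → 91.6°C

91.6°C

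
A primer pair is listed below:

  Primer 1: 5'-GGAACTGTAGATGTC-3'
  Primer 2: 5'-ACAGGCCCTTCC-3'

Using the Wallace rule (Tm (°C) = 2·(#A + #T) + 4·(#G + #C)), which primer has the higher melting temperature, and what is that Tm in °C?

Primer 1: A+T=8, G+C=7 → Tm = 2(8)+4(7) = 44°C
Primer 2: A+T=4, G+C=8 → Tm = 2(4)+4(8) = 40°C
44°C vs 40°C → primer 1 is higher.

Primer 1, 44°C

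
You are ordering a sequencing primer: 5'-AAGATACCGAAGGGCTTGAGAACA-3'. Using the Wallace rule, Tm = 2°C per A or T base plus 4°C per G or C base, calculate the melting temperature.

T=3, C=4, G=7, A=10
AT pairs contribute 13, GC pairs contribute 11.
Tm = 4·11 + 2·13 = 44 + 26 = 70°C

70°C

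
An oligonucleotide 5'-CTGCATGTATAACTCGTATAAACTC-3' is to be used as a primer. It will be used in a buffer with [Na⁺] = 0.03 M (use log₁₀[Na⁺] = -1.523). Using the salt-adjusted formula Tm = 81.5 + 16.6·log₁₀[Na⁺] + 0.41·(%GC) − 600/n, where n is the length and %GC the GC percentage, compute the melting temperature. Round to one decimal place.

Length n = 25. Scanning the sequence gives A=8, C=6, T=8, G=3.
G+C = 9, so %GC = 9/25 × 100 = 36%
Salt term: 16.6 × (-1.523) = -25.282
GC term: 0.41 × 36 = 14.76; length term: −600/25 = −24
Tm = 81.5 + (-25.282) + 14.76 − 24 = 46.978 → 47.0°C

47.0°C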